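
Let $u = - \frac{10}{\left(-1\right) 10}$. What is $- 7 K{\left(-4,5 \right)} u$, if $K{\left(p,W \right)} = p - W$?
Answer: $63$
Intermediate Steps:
$u = 1$ ($u = - \frac{10}{-10} = \left(-10\right) \left(- \frac{1}{10}\right) = 1$)
$- 7 K{\left(-4,5 \right)} u = - 7 \left(-4 - 5\right) 1 = \left(-7\right) \left(-9\right) 1 = 63 \cdot 1 = 63$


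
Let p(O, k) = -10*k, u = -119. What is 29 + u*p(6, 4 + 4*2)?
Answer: 14309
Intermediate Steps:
29 + u*p(6, 4 + 4*2) = 29 - (-1190)*(4 + 4*2) = 29 - (-1190)*(4 + 8) = 29 - (-1190)*12 = 29 - 119*(-120) = 29 + 14280 = 14309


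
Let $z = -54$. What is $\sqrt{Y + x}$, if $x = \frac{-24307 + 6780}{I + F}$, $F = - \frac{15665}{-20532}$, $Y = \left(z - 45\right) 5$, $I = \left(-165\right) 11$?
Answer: $\frac{i \sqrt{673435385945547315}}{37249915} \approx 22.03 i$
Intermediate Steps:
$I = -1815$
$Y = -495$ ($Y = \left(-54 - 45\right) 5 = \left(-99\right) 5 = -495$)
$F = \frac{15665}{20532}$ ($F = \left(-15665\right) \left(- \frac{1}{20532}\right) = \frac{15665}{20532} \approx 0.76296$)
$x = \frac{359864364}{37249915}$ ($x = \frac{-24307 + 6780}{-1815 + \frac{15665}{20532}} = - \frac{17527}{- \frac{37249915}{20532}} = \left(-17527\right) \left(- \frac{20532}{37249915}\right) = \frac{359864364}{37249915} \approx 9.6608$)
$\sqrt{Y + x} = \sqrt{-495 + \frac{359864364}{37249915}} = \sqrt{- \frac{18078843561}{37249915}} = \frac{i \sqrt{673435385945547315}}{37249915}$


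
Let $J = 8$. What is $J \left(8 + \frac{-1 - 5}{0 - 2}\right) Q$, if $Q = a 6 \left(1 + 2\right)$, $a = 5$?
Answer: $7920$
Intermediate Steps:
$Q = 90$ ($Q = 5 \cdot 6 \left(1 + 2\right) = 30 \cdot 3 = 90$)
$J \left(8 + \frac{-1 - 5}{0 - 2}\right) Q = 8 \left(8 + \frac{-1 - 5}{0 - 2}\right) 90 = 8 \left(8 - \frac{6}{-2}\right) 90 = 8 \left(8 - -3\right) 90 = 8 \left(8 + 3\right) 90 = 8 \cdot 11 \cdot 90 = 88 \cdot 90 = 7920$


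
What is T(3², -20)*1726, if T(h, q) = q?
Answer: -34520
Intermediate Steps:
T(3², -20)*1726 = -20*1726 = -34520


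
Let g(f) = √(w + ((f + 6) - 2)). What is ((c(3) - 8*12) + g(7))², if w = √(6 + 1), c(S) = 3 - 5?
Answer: (98 - √(11 + √7))² ≈ 8893.6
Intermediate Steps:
c(S) = -2
w = √7 ≈ 2.6458
g(f) = √(4 + f + √7) (g(f) = √(√7 + ((f + 6) - 2)) = √(√7 + ((6 + f) - 2)) = √(√7 + (4 + f)) = √(4 + f + √7))
((c(3) - 8*12) + g(7))² = ((-2 - 8*12) + √(4 + 7 + √7))² = ((-2 - 96) + √(11 + √7))² = (-98 + √(11 + √7))²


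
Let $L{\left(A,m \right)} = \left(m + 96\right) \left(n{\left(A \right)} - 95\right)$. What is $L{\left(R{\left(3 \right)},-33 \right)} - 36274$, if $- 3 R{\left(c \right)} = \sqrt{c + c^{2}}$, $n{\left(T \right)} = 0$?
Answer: $-42259$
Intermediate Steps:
$R{\left(c \right)} = - \frac{\sqrt{c + c^{2}}}{3}$
$L{\left(A,m \right)} = -9120 - 95 m$ ($L{\left(A,m \right)} = \left(m + 96\right) \left(0 - 95\right) = \left(96 + m\right) \left(-95\right) = -9120 - 95 m$)
$L{\left(R{\left(3 \right)},-33 \right)} - 36274 = \left(-9120 - -3135\right) - 36274 = \left(-9120 + 3135\right) - 36274 = -5985 - 36274 = -42259$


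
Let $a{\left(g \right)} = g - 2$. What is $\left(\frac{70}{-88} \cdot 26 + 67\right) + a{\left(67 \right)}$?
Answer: $\frac{2449}{22} \approx 111.32$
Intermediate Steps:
$a{\left(g \right)} = -2 + g$ ($a{\left(g \right)} = g - 2 = -2 + g$)
$\left(\frac{70}{-88} \cdot 26 + 67\right) + a{\left(67 \right)} = \left(\frac{70}{-88} \cdot 26 + 67\right) + \left(-2 + 67\right) = \left(70 \left(- \frac{1}{88}\right) 26 + 67\right) + 65 = \left(\left(- \frac{35}{44}\right) 26 + 67\right) + 65 = \left(- \frac{455}{22} + 67\right) + 65 = \frac{1019}{22} + 65 = \frac{2449}{22}$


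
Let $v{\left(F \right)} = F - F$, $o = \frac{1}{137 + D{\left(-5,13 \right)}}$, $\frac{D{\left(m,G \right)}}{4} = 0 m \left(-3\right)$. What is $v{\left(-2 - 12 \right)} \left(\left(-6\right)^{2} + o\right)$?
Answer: $0$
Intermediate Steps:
$D{\left(m,G \right)} = 0$ ($D{\left(m,G \right)} = 4 \cdot 0 m \left(-3\right) = 4 \cdot 0 \left(-3\right) = 4 \cdot 0 = 0$)
$o = \frac{1}{137}$ ($o = \frac{1}{137 + 0} = \frac{1}{137} \approx 0.0072993$)
$v{\left(F \right)} = 0$
$v{\left(-2 - 12 \right)} \left(\left(-6\right)^{2} + o\right) = 0 \left(\left(-6\right)^{2} + \frac{1}{137}\right) = 0 \left(36 + \frac{1}{137}\right) = 0 \cdot \frac{4933}{137} = 0$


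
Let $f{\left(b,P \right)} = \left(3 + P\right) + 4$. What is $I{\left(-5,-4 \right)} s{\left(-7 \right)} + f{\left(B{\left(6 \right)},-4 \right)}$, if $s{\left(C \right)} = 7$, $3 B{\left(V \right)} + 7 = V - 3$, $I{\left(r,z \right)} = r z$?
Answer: $143$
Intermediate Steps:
$B{\left(V \right)} = - \frac{10}{3} + \frac{V}{3}$ ($B{\left(V \right)} = - \frac{7}{3} + \frac{V - 3}{3} = - \frac{7}{3} + \frac{-3 + V}{3} = - \frac{7}{3} + \left(-1 + \frac{V}{3}\right) = - \frac{10}{3} + \frac{V}{3}$)
$f{\left(b,P \right)} = 7 + P$
$I{\left(-5,-4 \right)} s{\left(-7 \right)} + f{\left(B{\left(6 \right)},-4 \right)} = \left(-5\right) \left(-4\right) 7 + \left(7 - 4\right) = 20 \cdot 7 + 3 = 140 + 3 = 143$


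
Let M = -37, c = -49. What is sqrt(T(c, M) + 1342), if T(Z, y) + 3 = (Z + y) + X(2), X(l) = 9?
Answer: sqrt(1262) ≈ 35.525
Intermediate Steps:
T(Z, y) = 6 + Z + y (T(Z, y) = -3 + ((Z + y) + 9) = -3 + (9 + Z + y) = 6 + Z + y)
sqrt(T(c, M) + 1342) = sqrt((6 - 49 - 37) + 1342) = sqrt(-80 + 1342) = sqrt(1262)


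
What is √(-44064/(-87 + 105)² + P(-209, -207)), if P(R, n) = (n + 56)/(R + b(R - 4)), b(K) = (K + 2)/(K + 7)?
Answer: I*√248298405906/42843 ≈ 11.631*I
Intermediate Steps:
b(K) = (2 + K)/(7 + K)
P(R, n) = (56 + n)/(R + (-2 + R)/(3 + R)) (P(R, n) = (n + 56)/(R + (2 + (R - 4))/(7 + (R - 4))) = (56 + n)/(R + (2 + (-4 + R))/(7 + (-4 + R))) = (56 + n)/(R + (-2 + R)/(3 + R)))
√(-44064/(-87 + 105)² + P(-209, -207)) = √(-44064/(-87 + 105)² + (3 - 209)*(56 - 207)/(-2 - 209 - 209*(3 - 209))) = √(-44064/(18²) - 206*(-151)/(-2 - 209 - 209*(-206))) = √(-44064/324 - 206*(-151)/(-2 - 209 + 43054)) = √(-44064*1/324 - 206*(-151)/42843) = √(-136 + (1/42843)*(-206)*(-151)) = √(-136 + 31106/42843) = √(-5795542/42843) = I*√248298405906/42843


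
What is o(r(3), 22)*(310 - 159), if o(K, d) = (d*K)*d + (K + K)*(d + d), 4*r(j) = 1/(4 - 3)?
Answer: 21593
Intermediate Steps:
r(j) = ¼ (r(j) = 1/(4*(4 - 3)) = (¼)/1 = (¼)*1 = ¼)
o(K, d) = K*d² + 4*K*d (o(K, d) = (K*d)*d + (2*K)*(2*d) = K*d² + 4*K*d)
o(r(3), 22)*(310 - 159) = ((¼)*22*(4 + 22))*(310 - 159) = ((¼)*22*26)*151 = 143*151 = 21593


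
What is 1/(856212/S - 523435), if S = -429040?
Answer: -107260/56143852153 ≈ -1.9104e-6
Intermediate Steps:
1/(856212/S - 523435) = 1/(856212/(-429040) - 523435) = 1/(856212*(-1/429040) - 523435) = 1/(-214053/107260 - 523435) = 1/(-56143852153/107260) = -107260/56143852153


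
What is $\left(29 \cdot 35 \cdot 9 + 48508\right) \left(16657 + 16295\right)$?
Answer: $1899452136$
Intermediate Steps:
$\left(29 \cdot 35 \cdot 9 + 48508\right) \left(16657 + 16295\right) = \left(1015 \cdot 9 + 48508\right) 32952 = \left(9135 + 48508\right) 32952 = 57643 \cdot 32952 = 1899452136$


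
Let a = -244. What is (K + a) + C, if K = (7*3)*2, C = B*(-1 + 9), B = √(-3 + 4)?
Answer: -194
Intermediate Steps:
B = 1 (B = √1 = 1)
C = 8 (C = 1*(-1 + 9) = 1*8 = 8)
K = 42 (K = 21*2 = 42)
(K + a) + C = (42 - 244) + 8 = -202 + 8 = -194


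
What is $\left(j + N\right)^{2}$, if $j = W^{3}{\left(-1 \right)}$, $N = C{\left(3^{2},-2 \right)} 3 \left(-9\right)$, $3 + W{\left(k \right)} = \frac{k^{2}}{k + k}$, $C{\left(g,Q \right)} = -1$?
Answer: $\frac{16129}{64} \approx 252.02$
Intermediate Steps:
$W{\left(k \right)} = -3 + \frac{k}{2}$ ($W{\left(k \right)} = -3 + \frac{k^{2}}{k + k} = -3 + \frac{k^{2}}{2 k} = -3 + \frac{1}{2 k} k^{2} = -3 + \frac{k}{2}$)
$N = 27$ ($N = \left(-1\right) 3 \left(-9\right) = \left(-3\right) \left(-9\right) = 27$)
$j = - \frac{343}{8}$ ($j = \left(-3 + \frac{1}{2} \left(-1\right)\right)^{3} = \left(-3 - \frac{1}{2}\right)^{3} = \left(- \frac{7}{2}\right)^{3} = - \frac{343}{8} \approx -42.875$)
$\left(j + N\right)^{2} = \left(- \frac{343}{8} + 27\right)^{2} = \left(- \frac{127}{8}\right)^{2} = \frac{16129}{64}$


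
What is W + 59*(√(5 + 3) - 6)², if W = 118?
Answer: 2714 - 1416*√2 ≈ 711.47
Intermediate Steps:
W + 59*(√(5 + 3) - 6)² = 118 + 59*(√(5 + 3) - 6)² = 118 + 59*(√8 - 6)² = 118 + 59*(2*√2 - 6)² = 118 + 59*(-6 + 2*√2)²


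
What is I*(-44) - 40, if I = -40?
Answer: 1720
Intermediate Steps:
I*(-44) - 40 = -40*(-44) - 40 = 1760 - 40 = 1720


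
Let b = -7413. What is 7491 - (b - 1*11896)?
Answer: 26800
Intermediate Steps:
7491 - (b - 1*11896) = 7491 - (-7413 - 1*11896) = 7491 - (-7413 - 11896) = 7491 - 1*(-19309) = 7491 + 19309 = 26800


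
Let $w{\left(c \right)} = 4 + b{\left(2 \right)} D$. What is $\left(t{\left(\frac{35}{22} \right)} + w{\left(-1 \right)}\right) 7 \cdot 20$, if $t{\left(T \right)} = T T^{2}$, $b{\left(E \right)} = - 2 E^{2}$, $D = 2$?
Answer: $- \frac{2971535}{2662} \approx -1116.3$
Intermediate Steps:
$w{\left(c \right)} = -12$ ($w{\left(c \right)} = 4 + - 2 \cdot 2^{2} \cdot 2 = 4 + \left(-2\right) 4 \cdot 2 = 4 - 16 = -12$)
$t{\left(T \right)} = T^{3}$
$\left(t{\left(\frac{35}{22} \right)} + w{\left(-1 \right)}\right) 7 \cdot 20 = \left(\left(\frac{35}{22}\right)^{3} - 12\right) 7 \cdot 20 = \left(\left(35 \cdot \frac{1}{22}\right)^{3} - 12\right) 140 = \left(\left(\frac{35}{22}\right)^{3} - 12\right) 140 = \left(\frac{42875}{10648} - 12\right) 140 = \left(- \frac{84901}{10648}\right) 140 = - \frac{2971535}{2662}$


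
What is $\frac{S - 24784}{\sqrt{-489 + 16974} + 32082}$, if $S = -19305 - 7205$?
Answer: $- \frac{548538036}{343079413} + \frac{17098 \sqrt{16485}}{343079413} \approx -1.5925$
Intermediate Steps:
$S = -26510$
$\frac{S - 24784}{\sqrt{-489 + 16974} + 32082} = \frac{-26510 - 24784}{\sqrt{-489 + 16974} + 32082} = - \frac{51294}{\sqrt{16485} + 32082} = - \frac{51294}{32082 + \sqrt{16485}}$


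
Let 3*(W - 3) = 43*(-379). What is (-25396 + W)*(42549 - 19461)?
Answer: -711695296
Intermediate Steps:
W = -16288/3 (W = 3 + (43*(-379))/3 = 3 + (⅓)*(-16297) = 3 - 16297/3 = -16288/3 ≈ -5429.3)
(-25396 + W)*(42549 - 19461) = (-25396 - 16288/3)*(42549 - 19461) = -92476/3*23088 = -711695296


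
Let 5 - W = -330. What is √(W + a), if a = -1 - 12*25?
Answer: √34 ≈ 5.8309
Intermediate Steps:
W = 335 (W = 5 - 1*(-330) = 5 + 330 = 335)
a = -301 (a = -1 - 300 = -301)
√(W + a) = √(335 - 301) = √34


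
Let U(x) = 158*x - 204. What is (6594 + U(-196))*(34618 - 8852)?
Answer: -633276748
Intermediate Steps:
U(x) = -204 + 158*x
(6594 + U(-196))*(34618 - 8852) = (6594 + (-204 + 158*(-196)))*(34618 - 8852) = (6594 + (-204 - 30968))*25766 = (6594 - 31172)*25766 = -24578*25766 = -633276748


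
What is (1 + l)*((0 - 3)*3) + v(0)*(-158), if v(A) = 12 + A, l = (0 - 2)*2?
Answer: -1869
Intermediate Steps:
l = -4 (l = -2*2 = -4)
(1 + l)*((0 - 3)*3) + v(0)*(-158) = (1 - 4)*((0 - 3)*3) + (12 + 0)*(-158) = -(-9)*3 + 12*(-158) = -3*(-9) - 1896 = 27 - 1896 = -1869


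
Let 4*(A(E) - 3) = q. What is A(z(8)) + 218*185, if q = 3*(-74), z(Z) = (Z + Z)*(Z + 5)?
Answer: 80555/2 ≈ 40278.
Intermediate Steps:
z(Z) = 2*Z*(5 + Z) (z(Z) = (2*Z)*(5 + Z) = 2*Z*(5 + Z))
q = -222
A(E) = -105/2 (A(E) = 3 + (1/4)*(-222) = 3 - 111/2 = -105/2)
A(z(8)) + 218*185 = -105/2 + 218*185 = -105/2 + 40330 = 80555/2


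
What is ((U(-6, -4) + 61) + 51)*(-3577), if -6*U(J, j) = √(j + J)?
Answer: -400624 + 3577*I*√10/6 ≈ -4.0062e+5 + 1885.2*I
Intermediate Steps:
U(J, j) = -√(J + j)/6 (U(J, j) = -√(j + J)/6 = -√(J + j)/6)
((U(-6, -4) + 61) + 51)*(-3577) = ((-√(-6 - 4)/6 + 61) + 51)*(-3577) = ((-I*√10/6 + 61) + 51)*(-3577) = ((61 - I*√10/6) + 51)*(-3577) = (112 - I*√10/6)*(-3577) = -400624 + 3577*I*√10/6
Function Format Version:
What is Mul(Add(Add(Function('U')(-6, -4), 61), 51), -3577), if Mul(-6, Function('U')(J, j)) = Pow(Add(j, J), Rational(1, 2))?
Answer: Add(-400624, Mul(Rational(3577, 6), I, Pow(10, Rational(1, 2)))) ≈ Add(-4.0062e+5, Mul(1885.2, I))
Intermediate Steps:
Function('U')(J, j) = Mul(Rational(-1, 6), Pow(Add(J, j), Rational(1, 2))) (Function('U')(J, j) = Mul(Rational(-1, 6), Pow(Add(j, J), Rational(1, 2))) = Mul(Rational(-1, 6), Pow(Add(J, j), Rational(1, 2))))
Mul(Add(Add(Function('U')(-6, -4), 61), 51), -3577) = Mul(Add(Add(Mul(Rational(-1, 6), Pow(Add(-6, -4), Rational(1, 2))), 61), 51), -3577) = Mul(Add(Add(Mul(Rational(-1, 6), Pow(-10, Rational(1, 2))), 61), 51), -3577) = Mul(Add(Add(Mul(Rational(-1, 6), Mul(I, Pow(10, Rational(1, 2)))), 61), 51), -3577) = Mul(Add(Add(Mul(Rational(-1, 6), I, Pow(10, Rational(1, 2))), 61), 51), -3577) = Mul(Add(Add(61, Mul(Rational(-1, 6), I, Pow(10, Rational(1, 2)))), 51), -3577) = Mul(Add(112, Mul(Rational(-1, 6), I, Pow(10, Rational(1, 2)))), -3577) = Add(-400624, Mul(Rational(3577, 6), I, Pow(10, Rational(1, 2))))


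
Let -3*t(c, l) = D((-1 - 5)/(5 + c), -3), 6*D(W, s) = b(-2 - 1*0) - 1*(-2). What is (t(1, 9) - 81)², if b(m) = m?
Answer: 6561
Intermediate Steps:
D(W, s) = 0 (D(W, s) = ((-2 - 1*0) - 1*(-2))/6 = ((-2 + 0) + 2)/6 = (-2 + 2)/6 = (⅙)*0 = 0)
t(c, l) = 0 (t(c, l) = -⅓*0 = 0)
(t(1, 9) - 81)² = (0 - 81)² = (-81)² = 6561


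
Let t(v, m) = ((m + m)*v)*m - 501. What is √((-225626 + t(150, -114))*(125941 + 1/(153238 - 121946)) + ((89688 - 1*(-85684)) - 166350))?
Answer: √113228579779363079419/15646 ≈ 6.8010e+5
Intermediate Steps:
t(v, m) = -501 + 2*v*m² (t(v, m) = ((2*m)*v)*m - 501 = (2*m*v)*m - 501 = 2*v*m² - 501 = -501 + 2*v*m²)
√((-225626 + t(150, -114))*(125941 + 1/(153238 - 121946)) + ((89688 - 1*(-85684)) - 166350)) = √((-225626 + (-501 + 2*150*(-114)²))*(125941 + 1/(153238 - 121946)) + ((89688 - 1*(-85684)) - 166350)) = √((-225626 + (-501 + 2*150*12996))*(125941 + 1/31292) + ((89688 + 85684) - 166350)) = √((-225626 + (-501 + 3898800))*(125941 + 1/31292) + (175372 - 166350)) = √((-225626 + 3898299)*(3940945773/31292) + 9022) = √(3672673*(3940945773/31292) + 9022) = √(14473805134961229/31292 + 9022) = √(14473805417277653/31292) = √113228579779363079419/15646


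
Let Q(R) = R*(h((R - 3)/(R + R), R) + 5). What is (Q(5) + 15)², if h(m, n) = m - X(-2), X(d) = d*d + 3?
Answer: 36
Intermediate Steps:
X(d) = 3 + d² (X(d) = d² + 3 = 3 + d²)
h(m, n) = -7 + m (h(m, n) = m - (3 + (-2)²) = m - (3 + 4) = m - 1*7 = m - 7 = -7 + m)
Q(R) = R*(-2 + (-3 + R)/(2*R)) (Q(R) = R*((-7 + (R - 3)/(R + R)) + 5) = R*((-7 + (-3 + R)/((2*R))) + 5) = R*((-7 + (-3 + R)*(1/(2*R))) + 5) = R*((-7 + (-3 + R)/(2*R)) + 5) = R*(-2 + (-3 + R)/(2*R)))
(Q(5) + 15)² = ((-3/2 - 3/2*5) + 15)² = ((-3/2 - 15/2) + 15)² = (-9 + 15)² = 6² = 36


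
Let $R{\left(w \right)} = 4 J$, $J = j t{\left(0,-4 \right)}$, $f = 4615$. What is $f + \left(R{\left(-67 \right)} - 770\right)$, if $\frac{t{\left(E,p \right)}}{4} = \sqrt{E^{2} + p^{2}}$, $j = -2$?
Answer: $3717$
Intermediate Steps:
$t{\left(E,p \right)} = 4 \sqrt{E^{2} + p^{2}}$
$J = -32$ ($J = - 2 \cdot 4 \sqrt{0^{2} + \left(-4\right)^{2}} = - 2 \cdot 4 \sqrt{0 + 16} = - 2 \cdot 4 \sqrt{16} = - 2 \cdot 4 \cdot 4 = \left(-2\right) 16 = -32$)
$R{\left(w \right)} = -128$ ($R{\left(w \right)} = 4 \left(-32\right) = -128$)
$f + \left(R{\left(-67 \right)} - 770\right) = 4615 - 898 = 3717$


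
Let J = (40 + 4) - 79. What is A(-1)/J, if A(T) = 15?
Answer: -3/7 ≈ -0.42857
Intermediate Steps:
J = -35 (J = 44 - 79 = -35)
A(-1)/J = 15/(-35) = 15*(-1/35) = -3/7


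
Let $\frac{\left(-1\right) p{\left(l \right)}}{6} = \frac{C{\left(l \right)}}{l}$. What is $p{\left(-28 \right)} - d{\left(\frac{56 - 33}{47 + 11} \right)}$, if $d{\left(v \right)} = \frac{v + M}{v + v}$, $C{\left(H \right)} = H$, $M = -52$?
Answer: $\frac{2717}{46} \approx 59.065$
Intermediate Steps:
$d{\left(v \right)} = \frac{-52 + v}{2 v}$ ($d{\left(v \right)} = \frac{v - 52}{v + v} = \frac{-52 + v}{2 v}$)
$p{\left(l \right)} = -6$ ($p{\left(l \right)} = - 6 \frac{l}{l} = \left(-6\right) 1 = -6$)
$p{\left(-28 \right)} - d{\left(\frac{56 - 33}{47 + 11} \right)} = -6 - \frac{-52 + \frac{56 - 33}{47 + 11}}{2 \frac{56 - 33}{47 + 11}} = -6 - \frac{-52 + \frac{23}{58}}{2 \cdot \frac{23}{58}} = -6 - \frac{1}{2} \cdot \frac{58}{23} \left(- \frac{2993}{58}\right) = -6 - - \frac{2993}{46} = -6 + \frac{2993}{46} = \frac{2717}{46}$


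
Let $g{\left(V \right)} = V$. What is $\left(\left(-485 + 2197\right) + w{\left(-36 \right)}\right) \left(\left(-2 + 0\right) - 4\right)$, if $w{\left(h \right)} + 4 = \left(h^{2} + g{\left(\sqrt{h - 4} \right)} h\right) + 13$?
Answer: $-18102 + 432 i \sqrt{10} \approx -18102.0 + 1366.1 i$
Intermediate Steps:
$w{\left(h \right)} = 9 + h^{2} + h \sqrt{-4 + h}$ ($w{\left(h \right)} = -4 + \left(\left(h^{2} + \sqrt{h - 4} h\right) + 13\right) = -4 + \left(\left(h^{2} + \sqrt{-4 + h} h\right) + 13\right) = -4 + \left(\left(h^{2} + h \sqrt{-4 + h}\right) + 13\right) = -4 + \left(13 + h^{2} + h \sqrt{-4 + h}\right) = 9 + h^{2} + h \sqrt{-4 + h}$)
$\left(\left(-485 + 2197\right) + w{\left(-36 \right)}\right) \left(\left(-2 + 0\right) - 4\right) = \left(\left(-485 + 2197\right) + \left(9 + \left(-36\right)^{2} - 36 \sqrt{-4 - 36}\right)\right) \left(\left(-2 + 0\right) - 4\right) = \left(1712 + \left(9 + 1296 - 36 \sqrt{-40}\right)\right) \left(-2 - 4\right) = \left(1712 + \left(9 + 1296 - 36 \cdot 2 i \sqrt{10}\right)\right) \left(-6\right) = \left(1712 + \left(9 + 1296 - 72 i \sqrt{10}\right)\right) \left(-6\right) = \left(1712 + \left(1305 - 72 i \sqrt{10}\right)\right) \left(-6\right) = \left(3017 - 72 i \sqrt{10}\right) \left(-6\right) = -18102 + 432 i \sqrt{10}$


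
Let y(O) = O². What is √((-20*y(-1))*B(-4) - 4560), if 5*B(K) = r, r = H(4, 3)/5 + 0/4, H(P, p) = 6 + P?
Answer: 2*I*√1142 ≈ 67.587*I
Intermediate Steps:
r = 2 (r = (6 + 4)/5 + 0/4 = 10*(⅕) + 0*(¼) = 2 + 0 = 2)
B(K) = ⅖ (B(K) = (⅕)*2 = ⅖)
√((-20*y(-1))*B(-4) - 4560) = √(-20*(-1)²*(⅖) - 4560) = √(-20*1*(⅖) - 4560) = √(-20*⅖ - 4560) = √(-8 - 4560) = √(-4568) = 2*I*√1142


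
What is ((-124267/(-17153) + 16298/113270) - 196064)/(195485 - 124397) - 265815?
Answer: -9178575471658590089/34529579749320 ≈ -2.6582e+5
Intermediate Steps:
((-124267/(-17153) + 16298/113270) - 196064)/(195485 - 124397) - 265815 = ((-124267*(-1/17153) + 16298*(1/113270)) - 196064)/71088 - 265815 = ((124267/17153 + 8149/56635) - 196064)*(1/71088) - 265815 = (7177641342/971460155 - 196064)*(1/71088) - 265815 = -190461186188578/971460155*1/71088 - 265815 = -95230593094289/34529579749320 - 265815 = -9178575471658590089/34529579749320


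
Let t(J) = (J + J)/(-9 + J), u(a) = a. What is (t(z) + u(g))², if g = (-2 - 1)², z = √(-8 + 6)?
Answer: (1782*√2 + 6319*I)/(18*√2 + 79*I) ≈ 81.776 - 5.5501*I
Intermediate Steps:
z = I*√2 (z = √(-2) = I*√2 ≈ 1.4142*I)
g = 9 (g = (-3)² = 9)
t(J) = 2*J/(-9 + J) (t(J) = (2*J)/(-9 + J) = 2*J/(-9 + J))
(t(z) + u(g))² = (2*(I*√2)/(-9 + I*√2) + 9)² = (2*I*√2/(-9 + I*√2) + 9)² = (9 + 2*I*√2/(-9 + I*√2))²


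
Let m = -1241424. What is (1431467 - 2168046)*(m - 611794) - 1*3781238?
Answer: 1365037679984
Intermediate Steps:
(1431467 - 2168046)*(m - 611794) - 1*3781238 = (1431467 - 2168046)*(-1241424 - 611794) - 1*3781238 = -736579*(-1853218) - 3781238 = 1365041461222 - 3781238 = 1365037679984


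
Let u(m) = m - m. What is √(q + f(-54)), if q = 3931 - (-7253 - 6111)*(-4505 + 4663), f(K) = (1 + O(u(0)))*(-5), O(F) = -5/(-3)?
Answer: √19038867/3 ≈ 1454.5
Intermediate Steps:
u(m) = 0
O(F) = 5/3 (O(F) = -5*(-⅓) = 5/3)
f(K) = -40/3 (f(K) = (1 + 5/3)*(-5) = (8/3)*(-5) = -40/3)
q = 2115443 (q = 3931 - (-13364)*158 = 3931 - 1*(-2111512) = 3931 + 2111512 = 2115443)
√(q + f(-54)) = √(2115443 - 40/3) = √(6346289/3) = √19038867/3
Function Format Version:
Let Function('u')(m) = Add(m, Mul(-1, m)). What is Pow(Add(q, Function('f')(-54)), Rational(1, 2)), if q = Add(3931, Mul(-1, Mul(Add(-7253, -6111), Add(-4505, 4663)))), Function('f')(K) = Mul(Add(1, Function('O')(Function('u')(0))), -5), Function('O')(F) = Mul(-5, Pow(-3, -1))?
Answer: Mul(Rational(1, 3), Pow(19038867, Rational(1, 2))) ≈ 1454.5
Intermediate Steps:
Function('u')(m) = 0
Function('O')(F) = Rational(5, 3) (Function('O')(F) = Mul(-5, Rational(-1, 3)) = Rational(5, 3))
Function('f')(K) = Rational(-40, 3) (Function('f')(K) = Mul(Add(1, Rational(5, 3)), -5) = Mul(Rational(8, 3), -5) = Rational(-40, 3))
q = 2115443 (q = Add(3931, Mul(-1, Mul(-13364, 158))) = Add(3931, Mul(-1, -2111512)) = Add(3931, 2111512) = 2115443)
Pow(Add(q, Function('f')(-54)), Rational(1, 2)) = Pow(Add(2115443, Rational(-40, 3)), Rational(1, 2)) = Pow(Rational(6346289, 3), Rational(1, 2)) = Mul(Rational(1, 3), Pow(19038867, Rational(1, 2)))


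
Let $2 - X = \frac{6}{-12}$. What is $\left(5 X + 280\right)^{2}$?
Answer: $\frac{342225}{4} \approx 85556.0$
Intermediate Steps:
$X = \frac{5}{2}$ ($X = 2 - \frac{6}{-12} = 2 - 6 \left(- \frac{1}{12}\right) = 2 - - \frac{1}{2} = 2 + \frac{1}{2} = \frac{5}{2} \approx 2.5$)
$\left(5 X + 280\right)^{2} = \left(5 \cdot \frac{5}{2} + 280\right)^{2} = \left(\frac{25}{2} + 280\right)^{2} = \left(\frac{585}{2}\right)^{2} = \frac{342225}{4}$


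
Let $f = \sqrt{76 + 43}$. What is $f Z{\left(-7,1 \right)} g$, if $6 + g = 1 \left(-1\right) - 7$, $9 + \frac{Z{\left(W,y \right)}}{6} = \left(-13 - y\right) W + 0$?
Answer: $- 7476 \sqrt{119} \approx -81554.0$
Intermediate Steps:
$f = \sqrt{119} \approx 10.909$
$Z{\left(W,y \right)} = -54 + 6 W \left(-13 - y\right)$ ($Z{\left(W,y \right)} = -54 + 6 \left(\left(-13 - y\right) W + 0\right) = -54 + 6 \left(W \left(-13 - y\right) + 0\right) = -54 + 6 W \left(-13 - y\right)$)
$g = -14$ ($g = -6 + \left(1 \left(-1\right) - 7\right) = -6 - 8 = -14$)
$f Z{\left(-7,1 \right)} g = \sqrt{119} \left(-54 - -546 - \left(-42\right) 1\right) \left(-14\right) = \sqrt{119} \left(-54 + 546 + 42\right) \left(-14\right) = \sqrt{119} \cdot 534 \left(-14\right) = 534 \sqrt{119} \left(-14\right) = - 7476 \sqrt{119}$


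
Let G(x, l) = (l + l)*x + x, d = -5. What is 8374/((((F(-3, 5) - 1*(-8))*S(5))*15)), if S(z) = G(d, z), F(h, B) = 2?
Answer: -4187/4125 ≈ -1.0150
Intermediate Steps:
G(x, l) = x + 2*l*x (G(x, l) = (2*l)*x + x = 2*l*x + x = x + 2*l*x)
S(z) = -5 - 10*z (S(z) = -5*(1 + 2*z) = -5 - 10*z)
8374/((((F(-3, 5) - 1*(-8))*S(5))*15)) = 8374/((((2 - 1*(-8))*(-5 - 10*5))*15)) = 8374/((((2 + 8)*(-5 - 50))*15)) = 8374/(((10*(-55))*15)) = 8374/((-550*15)) = 8374/(-8250) = 8374*(-1/8250) = -4187/4125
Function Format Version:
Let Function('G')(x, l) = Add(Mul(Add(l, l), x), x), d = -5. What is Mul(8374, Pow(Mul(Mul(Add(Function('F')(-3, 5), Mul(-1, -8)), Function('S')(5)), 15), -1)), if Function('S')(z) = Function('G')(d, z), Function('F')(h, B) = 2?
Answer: Rational(-4187, 4125) ≈ -1.0150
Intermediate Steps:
Function('G')(x, l) = Add(x, Mul(2, l, x)) (Function('G')(x, l) = Add(Mul(Mul(2, l), x), x) = Add(Mul(2, l, x), x) = Add(x, Mul(2, l, x)))
Function('S')(z) = Add(-5, Mul(-10, z)) (Function('S')(z) = Mul(-5, Add(1, Mul(2, z))) = Add(-5, Mul(-10, z)))
Mul(8374, Pow(Mul(Mul(Add(Function('F')(-3, 5), Mul(-1, -8)), Function('S')(5)), 15), -1)) = Mul(8374, Pow(Mul(Mul(Add(2, Mul(-1, -8)), Add(-5, Mul(-10, 5))), 15), -1)) = Mul(8374, Pow(Mul(Mul(Add(2, 8), Add(-5, -50)), 15), -1)) = Mul(8374, Pow(Mul(Mul(10, -55), 15), -1)) = Mul(8374, Pow(Mul(-550, 15), -1)) = Mul(8374, Pow(-8250, -1)) = Mul(8374, Rational(-1, 8250)) = Rational(-4187, 4125)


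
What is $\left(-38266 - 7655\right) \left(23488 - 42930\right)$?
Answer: $892796082$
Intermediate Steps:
$\left(-38266 - 7655\right) \left(23488 - 42930\right) = \left(-38266 - 7655\right) \left(-19442\right) = \left(-45921\right) \left(-19442\right) = 892796082$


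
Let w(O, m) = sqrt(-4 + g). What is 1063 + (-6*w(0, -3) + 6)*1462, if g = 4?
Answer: 9835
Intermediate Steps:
w(O, m) = 0 (w(O, m) = sqrt(-4 + 4) = sqrt(0) = 0)
1063 + (-6*w(0, -3) + 6)*1462 = 1063 + (-6*0 + 6)*1462 = 1063 + (0 + 6)*1462 = 1063 + 6*1462 = 1063 + 8772 = 9835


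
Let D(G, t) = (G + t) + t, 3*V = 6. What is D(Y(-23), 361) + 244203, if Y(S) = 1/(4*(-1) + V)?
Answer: 489849/2 ≈ 2.4492e+5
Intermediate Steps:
V = 2 (V = (⅓)*6 = 2)
Y(S) = -½ (Y(S) = 1/(4*(-1) + 2) = 1/(-4 + 2) = 1/(-2) = -½)
D(G, t) = G + 2*t
D(Y(-23), 361) + 244203 = (-½ + 2*361) + 244203 = (-½ + 722) + 244203 = 1443/2 + 244203 = 489849/2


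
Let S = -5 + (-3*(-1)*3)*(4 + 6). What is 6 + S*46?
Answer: 3916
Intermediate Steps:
S = 85 (S = -5 + (3*3)*10 = -5 + 9*10 = -5 + 90 = 85)
6 + S*46 = 6 + 85*46 = 6 + 3910 = 3916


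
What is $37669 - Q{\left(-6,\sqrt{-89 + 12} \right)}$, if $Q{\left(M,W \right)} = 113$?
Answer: $37556$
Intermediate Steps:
$37669 - Q{\left(-6,\sqrt{-89 + 12} \right)} = 37669 - 113 = 37556$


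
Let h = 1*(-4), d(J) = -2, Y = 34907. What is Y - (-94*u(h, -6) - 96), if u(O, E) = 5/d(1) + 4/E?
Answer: 104116/3 ≈ 34705.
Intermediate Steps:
h = -4
u(O, E) = -5/2 + 4/E (u(O, E) = 5/(-2) + 4/E = 5*(-1/2) + 4/E = -5/2 + 4/E)
Y - (-94*u(h, -6) - 96) = 34907 - (-94*(-5/2 + 4/(-6)) - 96) = 34907 - (-94*(-5/2 + 4*(-1/6)) - 96) = 34907 - (-94*(-5/2 - 2/3) - 96) = 34907 - (-94*(-19/6) - 96) = 34907 - (893/3 - 96) = 34907 - 1*605/3 = 34907 - 605/3 = 104116/3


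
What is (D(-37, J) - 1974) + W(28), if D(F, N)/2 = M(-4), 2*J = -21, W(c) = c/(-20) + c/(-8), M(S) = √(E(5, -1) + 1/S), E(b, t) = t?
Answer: -19789/10 + I*√5 ≈ -1978.9 + 2.2361*I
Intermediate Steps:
M(S) = √(-1 + 1/S)
W(c) = -7*c/40 (W(c) = c*(-1/20) + c*(-⅛) = -c/20 - c/8 = -7*c/40)
J = -21/2 (J = (½)*(-21) = -21/2 ≈ -10.500)
D(F, N) = I*√5 (D(F, N) = 2*√((1 - 1*(-4))/(-4)) = 2*√(-(1 + 4)/4) = 2*√(-¼*5) = 2*√(-5/4) = 2*(I*√5/2) = I*√5)
(D(-37, J) - 1974) + W(28) = (I*√5 - 1974) - 7/40*28 = (-1974 + I*√5) - 49/10 = -19789/10 + I*√5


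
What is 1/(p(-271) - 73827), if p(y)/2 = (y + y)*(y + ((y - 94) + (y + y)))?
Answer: 1/1203125 ≈ 8.3117e-7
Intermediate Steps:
p(y) = 4*y*(-94 + 4*y) (p(y) = 2*((y + y)*(y + ((y - 94) + (y + y)))) = 2*((2*y)*(y + ((-94 + y) + 2*y))) = 2*((2*y)*(y + (-94 + 3*y))) = 2*((2*y)*(-94 + 4*y)) = 2*(2*y*(-94 + 4*y)) = 4*y*(-94 + 4*y))
1/(p(-271) - 73827) = 1/(8*(-271)*(-47 + 2*(-271)) - 73827) = 1/(8*(-271)*(-47 - 542) - 73827) = 1/(8*(-271)*(-589) - 73827) = 1/(1276952 - 73827) = 1/1203125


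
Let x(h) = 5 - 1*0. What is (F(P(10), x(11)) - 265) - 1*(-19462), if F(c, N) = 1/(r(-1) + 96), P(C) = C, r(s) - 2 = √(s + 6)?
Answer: 184272101/9599 - √5/9599 ≈ 19197.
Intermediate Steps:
x(h) = 5 (x(h) = 5 + 0 = 5)
r(s) = 2 + √(6 + s) (r(s) = 2 + √(s + 6) = 2 + √(6 + s))
F(c, N) = 1/(98 + √5) (F(c, N) = 1/((2 + √(6 - 1)) + 96) = 1/((2 + √5) + 96) = 1/(98 + √5))
(F(P(10), x(11)) - 265) - 1*(-19462) = ((98/9599 - √5/9599) - 265) - 1*(-19462) = (-2543637/9599 - √5/9599) + 19462 = 184272101/9599 - √5/9599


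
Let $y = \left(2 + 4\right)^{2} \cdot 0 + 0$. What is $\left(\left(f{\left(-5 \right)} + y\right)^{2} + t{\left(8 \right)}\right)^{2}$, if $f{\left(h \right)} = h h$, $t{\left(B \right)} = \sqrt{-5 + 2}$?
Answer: $\left(625 + i \sqrt{3}\right)^{2} \approx 3.9062 \cdot 10^{5} + 2165.0 i$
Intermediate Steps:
$t{\left(B \right)} = i \sqrt{3}$ ($t{\left(B \right)} = \sqrt{-3} = i \sqrt{3}$)
$f{\left(h \right)} = h^{2}$
$y = 0$ ($y = 6^{2} \cdot 0 + 0 = 36 \cdot 0 + 0 = 0 + 0 = 0$)
$\left(\left(f{\left(-5 \right)} + y\right)^{2} + t{\left(8 \right)}\right)^{2} = \left(\left(\left(-5\right)^{2} + 0\right)^{2} + i \sqrt{3}\right)^{2} = \left(\left(25 + 0\right)^{2} + i \sqrt{3}\right)^{2} = \left(25^{2} + i \sqrt{3}\right)^{2} = \left(625 + i \sqrt{3}\right)^{2}$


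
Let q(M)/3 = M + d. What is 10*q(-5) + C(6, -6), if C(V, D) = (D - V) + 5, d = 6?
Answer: 23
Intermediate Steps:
C(V, D) = 5 + D - V
q(M) = 18 + 3*M (q(M) = 3*(M + 6) = 3*(6 + M) = 18 + 3*M)
10*q(-5) + C(6, -6) = 10*(18 + 3*(-5)) + (5 - 6 - 1*6) = 10*(18 - 15) + (5 - 6 - 6) = 10*3 - 7 = 30 - 7 = 23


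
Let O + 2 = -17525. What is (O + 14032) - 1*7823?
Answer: -11318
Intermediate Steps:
O = -17527 (O = -2 - 17525 = -17527)
(O + 14032) - 1*7823 = (-17527 + 14032) - 1*7823 = -3495 - 7823 = -11318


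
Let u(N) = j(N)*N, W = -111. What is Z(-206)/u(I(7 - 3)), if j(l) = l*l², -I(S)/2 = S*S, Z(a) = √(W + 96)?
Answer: I*√15/1048576 ≈ 3.6936e-6*I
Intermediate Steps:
Z(a) = I*√15 (Z(a) = √(-111 + 96) = √(-15) = I*√15)
I(S) = -2*S² (I(S) = -2*S*S = -2*S²)
j(l) = l³
u(N) = N⁴ (u(N) = N³*N = N⁴)
Z(-206)/u(I(7 - 3)) = (I*√15)/((-2*(7 - 3)²)⁴) = (I*√15)/((-2*4²)⁴) = (I*√15)/((-2*16)⁴) = (I*√15)/((-32)⁴) = (I*√15)/1048576 = (I*√15)*(1/1048576) = I*√15/1048576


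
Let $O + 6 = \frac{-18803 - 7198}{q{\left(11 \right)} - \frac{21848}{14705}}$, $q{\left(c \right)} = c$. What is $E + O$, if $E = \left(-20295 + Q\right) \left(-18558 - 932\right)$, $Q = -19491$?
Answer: $\frac{108487581505833}{139907} \approx 7.7543 \cdot 10^{8}$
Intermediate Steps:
$E = 775429140$ ($E = \left(-20295 - 19491\right) \left(-18558 - 932\right) = \left(-39786\right) \left(-19490\right) = 775429140$)
$O = - \frac{383184147}{139907}$ ($O = -6 + \frac{-18803 - 7198}{11 - \frac{21848}{14705}} = -6 - \frac{26001}{11 - \frac{21848}{14705}} = -6 - \frac{26001}{\frac{139907}{14705}} = -6 - \frac{382344705}{139907} = - \frac{383184147}{139907} \approx -2738.8$)
$E + O = 775429140 - \frac{383184147}{139907} = \frac{108487581505833}{139907}$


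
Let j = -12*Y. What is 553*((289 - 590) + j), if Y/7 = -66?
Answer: 2899379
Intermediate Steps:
Y = -462 (Y = 7*(-66) = -462)
j = 5544 (j = -12*(-462) = 5544)
553*((289 - 590) + j) = 553*((289 - 590) + 5544) = 553*(-301 + 5544) = 553*5243 = 2899379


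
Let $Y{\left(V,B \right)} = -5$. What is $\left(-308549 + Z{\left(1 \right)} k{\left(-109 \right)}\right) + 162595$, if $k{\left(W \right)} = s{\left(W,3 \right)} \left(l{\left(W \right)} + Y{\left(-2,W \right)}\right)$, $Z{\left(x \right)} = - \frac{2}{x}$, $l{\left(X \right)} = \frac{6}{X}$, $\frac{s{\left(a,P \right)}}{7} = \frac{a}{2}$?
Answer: $-149811$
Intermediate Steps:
$s{\left(a,P \right)} = \frac{7 a}{2}$ ($s{\left(a,P \right)} = 7 \frac{a}{2} = \frac{7 a}{2}$)
$k{\left(W \right)} = \frac{7 W \left(-5 + \frac{6}{W}\right)}{2}$ ($k{\left(W \right)} = \frac{7 W}{2} \left(\frac{6}{W} - 5\right) = \frac{7 W}{2} \left(-5 + \frac{6}{W}\right) = \frac{7 W \left(-5 + \frac{6}{W}\right)}{2}$)
$\left(-308549 + Z{\left(1 \right)} k{\left(-109 \right)}\right) + 162595 = \left(-308549 + - \frac{2}{1} \left(21 - - \frac{3815}{2}\right)\right) + 162595 = \left(-308549 + \left(-2\right) 1 \left(21 + \frac{3815}{2}\right)\right) + 162595 = \left(-308549 - 3857\right) + 162595 = -312406 + 162595 = -149811$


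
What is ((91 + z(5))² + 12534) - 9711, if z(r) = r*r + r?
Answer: 17464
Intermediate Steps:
z(r) = r + r² (z(r) = r² + r = r + r²)
((91 + z(5))² + 12534) - 9711 = ((91 + 5*(1 + 5))² + 12534) - 9711 = ((91 + 5*6)² + 12534) - 9711 = ((91 + 30)² + 12534) - 9711 = (121² + 12534) - 9711 = (14641 + 12534) - 9711 = 27175 - 9711 = 17464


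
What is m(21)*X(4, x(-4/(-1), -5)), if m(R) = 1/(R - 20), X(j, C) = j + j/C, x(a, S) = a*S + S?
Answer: 96/25 ≈ 3.8400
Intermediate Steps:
x(a, S) = S + S*a (x(a, S) = S*a + S = S + S*a)
m(R) = 1/(-20 + R)
m(21)*X(4, x(-4/(-1), -5)) = (4 + 4/((-5*(1 - 4/(-1)))))/(-20 + 21) = (4 + 4/((-5*(1 - 4*(-1)))))/1 = 1*(4 + 4/((-5*(1 + 4)))) = 1*(4 + 4/((-5*5))) = 1*(4 + 4/(-25)) = 1*(4 + 4*(-1/25)) = 1*(4 - 4/25) = 1*(96/25) = 96/25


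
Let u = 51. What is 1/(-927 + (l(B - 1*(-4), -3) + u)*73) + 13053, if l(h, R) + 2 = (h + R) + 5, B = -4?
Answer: 36496189/2796 ≈ 13053.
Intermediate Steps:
l(h, R) = 3 + R + h (l(h, R) = -2 + ((h + R) + 5) = -2 + ((R + h) + 5) = -2 + (5 + R + h) = 3 + R + h)
1/(-927 + (l(B - 1*(-4), -3) + u)*73) + 13053 = 1/(-927 + ((3 - 3 + (-4 - 1*(-4))) + 51)*73) + 13053 = 1/(-927 + ((3 - 3 + (-4 + 4)) + 51)*73) + 13053 = 1/(-927 + ((3 - 3 + 0) + 51)*73) + 13053 = 1/(-927 + (0 + 51)*73) + 13053 = 1/(-927 + 51*73) + 13053 = 1/(-927 + 3723) + 13053 = 1/2796 + 13053 = 36496189/2796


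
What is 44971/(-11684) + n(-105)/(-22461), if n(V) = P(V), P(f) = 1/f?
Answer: -106059819571/27555604020 ≈ -3.8489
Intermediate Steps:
P(f) = 1/f
n(V) = 1/V
44971/(-11684) + n(-105)/(-22461) = 44971/(-11684) + 1/(-105*(-22461)) = 44971*(-1/11684) - 1/105*(-1/22461) = -44971/11684 + 1/2358405 = -106059819571/27555604020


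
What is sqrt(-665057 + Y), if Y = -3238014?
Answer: I*sqrt(3903071) ≈ 1975.6*I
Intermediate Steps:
sqrt(-665057 + Y) = sqrt(-665057 - 3238014) = sqrt(-3903071) = I*sqrt(3903071)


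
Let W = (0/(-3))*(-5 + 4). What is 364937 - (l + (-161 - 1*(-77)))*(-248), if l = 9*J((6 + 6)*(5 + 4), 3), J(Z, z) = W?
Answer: 344105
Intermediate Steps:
W = 0 (W = (0*(-1/3))*(-1) = 0*(-1) = 0)
J(Z, z) = 0
l = 0 (l = 9*0 = 0)
364937 - (l + (-161 - 1*(-77)))*(-248) = 364937 - (0 + (-161 - 1*(-77)))*(-248) = 364937 - (0 + (-161 + 77))*(-248) = 364937 - (0 - 84)*(-248) = 364937 - (-84)*(-248) = 364937 - 1*20832 = 364937 - 20832 = 344105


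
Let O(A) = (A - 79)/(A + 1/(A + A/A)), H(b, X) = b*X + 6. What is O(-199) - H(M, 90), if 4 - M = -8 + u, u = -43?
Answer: -195226224/39403 ≈ -4954.6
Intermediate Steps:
M = 55 (M = 4 - (-8 - 43) = 4 - 1*(-51) = 4 + 51 = 55)
H(b, X) = 6 + X*b (H(b, X) = X*b + 6 = 6 + X*b)
O(A) = (-79 + A)/(A + 1/(1 + A)) (O(A) = (-79 + A)/(A + 1/(A + 1)) = (-79 + A)/(A + 1/(1 + A)))
O(-199) - H(M, 90) = (-79 + (-199)² - 78*(-199))/(1 - 199 + (-199)²) - (6 + 90*55) = (-79 + 39601 + 15522)/(1 - 199 + 39601) - (6 + 4950) = 55044/39403 - 1*4956 = (1/39403)*55044 - 4956 = 55044/39403 - 4956 = -195226224/39403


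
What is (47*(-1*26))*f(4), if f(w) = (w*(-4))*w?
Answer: 78208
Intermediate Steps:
f(w) = -4*w**2 (f(w) = (-4*w)*w = -4*w**2)
(47*(-1*26))*f(4) = (47*(-1*26))*(-4*4**2) = (47*(-26))*(-4*16) = -1222*(-64) = 78208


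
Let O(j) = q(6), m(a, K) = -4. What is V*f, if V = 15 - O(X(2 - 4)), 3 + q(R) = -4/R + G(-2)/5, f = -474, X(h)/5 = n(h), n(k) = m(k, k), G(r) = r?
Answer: -45188/5 ≈ -9037.6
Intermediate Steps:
n(k) = -4
X(h) = -20 (X(h) = 5*(-4) = -20)
q(R) = -17/5 - 4/R (q(R) = -3 + (-4/R - 2/5) = -3 + (-4/R - 2*⅕) = -3 + (-4/R - ⅖) = -3 + (-⅖ - 4/R) = -17/5 - 4/R)
O(j) = -61/15 (O(j) = -17/5 - 4/6 = -17/5 - 4*⅙ = -17/5 - ⅔ = -61/15)
V = 286/15 (V = 15 - 1*(-61/15) = 15 + 61/15 = 286/15 ≈ 19.067)
V*f = (286/15)*(-474) = -45188/5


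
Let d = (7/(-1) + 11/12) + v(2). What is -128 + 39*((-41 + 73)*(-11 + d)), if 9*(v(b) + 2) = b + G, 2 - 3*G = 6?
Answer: -214664/9 ≈ -23852.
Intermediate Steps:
G = -4/3 (G = ⅔ - ⅓*6 = ⅔ - 2 = -4/3 ≈ -1.3333)
v(b) = -58/27 + b/9 (v(b) = -2 + (b - 4/3)/9 = -2 + (-4/3 + b)/9 = -2 + (-4/27 + b/9) = -58/27 + b/9)
d = -865/108 (d = (7/(-1) + 11/12) + (-58/27 + (⅑)*2) = (7*(-1) + 11*(1/12)) + (-58/27 + 2/9) = (-7 + 11/12) - 52/27 = -73/12 - 52/27 = -865/108 ≈ -8.0093)
-128 + 39*((-41 + 73)*(-11 + d)) = -128 + 39*((-41 + 73)*(-11 - 865/108)) = -128 + 39*(32*(-2053/108)) = -128 + 39*(-16424/27) = -128 - 213512/9 = -214664/9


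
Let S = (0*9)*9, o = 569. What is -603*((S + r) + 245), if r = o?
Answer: -490842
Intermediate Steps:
S = 0 (S = 0*9 = 0)
r = 569
-603*((S + r) + 245) = -603*((0 + 569) + 245) = -603*(569 + 245) = -603*814 = -490842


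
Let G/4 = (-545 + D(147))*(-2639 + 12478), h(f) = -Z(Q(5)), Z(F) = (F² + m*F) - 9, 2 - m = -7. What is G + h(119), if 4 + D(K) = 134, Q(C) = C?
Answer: -16332801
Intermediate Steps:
m = 9 (m = 2 - 1*(-7) = 2 + 7 = 9)
D(K) = 130 (D(K) = -4 + 134 = 130)
Z(F) = -9 + F² + 9*F (Z(F) = (F² + 9*F) - 9 = -9 + F² + 9*F)
h(f) = -61 (h(f) = -(-9 + 5² + 9*5) = -(-9 + 25 + 45) = -1*61 = -61)
G = -16332740 (G = 4*((-545 + 130)*(-2639 + 12478)) = 4*(-415*9839) = 4*(-4083185) = -16332740)
G + h(119) = -16332740 - 61 = -16332801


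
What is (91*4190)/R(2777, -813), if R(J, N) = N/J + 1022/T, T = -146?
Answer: -529421165/10126 ≈ -52283.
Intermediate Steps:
R(J, N) = -7 + N/J (R(J, N) = N/J + 1022/(-146) = N/J + 1022*(-1/146) = N/J - 7 = -7 + N/J)
(91*4190)/R(2777, -813) = (91*4190)/(-7 - 813/2777) = 381290/(-7 - 813*1/2777) = 381290/(-7 - 813/2777) = 381290/(-20252/2777) = 381290*(-2777/20252) = -529421165/10126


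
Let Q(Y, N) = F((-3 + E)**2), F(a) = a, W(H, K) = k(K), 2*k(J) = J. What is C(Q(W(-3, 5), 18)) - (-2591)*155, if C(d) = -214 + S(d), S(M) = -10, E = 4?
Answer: 401381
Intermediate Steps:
k(J) = J/2
W(H, K) = K/2
Q(Y, N) = 1 (Q(Y, N) = (-3 + 4)**2 = 1**2 = 1)
C(d) = -224 (C(d) = -214 - 10 = -224)
C(Q(W(-3, 5), 18)) - (-2591)*155 = -224 - (-2591)*155 = -224 - 1*(-401605) = -224 + 401605 = 401381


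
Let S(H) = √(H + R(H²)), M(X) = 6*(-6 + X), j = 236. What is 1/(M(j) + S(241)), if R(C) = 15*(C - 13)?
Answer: 1380/1033139 - √871261/1033139 ≈ 0.00043226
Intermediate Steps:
R(C) = -195 + 15*C (R(C) = 15*(-13 + C) = -195 + 15*C)
M(X) = -36 + 6*X
S(H) = √(-195 + H + 15*H²) (S(H) = √(H + (-195 + 15*H²)) = √(-195 + H + 15*H²))
1/(M(j) + S(241)) = 1/((-36 + 6*236) + √(-195 + 241 + 15*241²)) = 1/((-36 + 1416) + √(-195 + 241 + 15*58081)) = 1/(1380 + √(-195 + 241 + 871215)) = 1/(1380 + √871261)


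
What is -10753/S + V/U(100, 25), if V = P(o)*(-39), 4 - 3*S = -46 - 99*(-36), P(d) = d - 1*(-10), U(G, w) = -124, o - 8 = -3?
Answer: 3027903/217868 ≈ 13.898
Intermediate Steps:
o = 5 (o = 8 - 3 = 5)
P(d) = 10 + d (P(d) = d + 10 = 10 + d)
S = -3514/3 (S = 4/3 - (-46 - 99*(-36))/3 = 4/3 - (-46 + 3564)/3 = 4/3 - 1/3*3518 = 4/3 - 3518/3 = -3514/3 ≈ -1171.3)
V = -585 (V = (10 + 5)*(-39) = 15*(-39) = -585)
-10753/S + V/U(100, 25) = -10753/(-3514/3) - 585/(-124) = -10753*(-3/3514) - 585*(-1/124) = 32259/3514 + 585/124 = 3027903/217868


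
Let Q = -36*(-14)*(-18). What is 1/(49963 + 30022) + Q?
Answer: -725623919/79985 ≈ -9072.0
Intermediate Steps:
Q = -9072 (Q = 504*(-18) = -9072)
1/(49963 + 30022) + Q = 1/(49963 + 30022) - 9072 = 1/79985 - 9072 = -725623919/79985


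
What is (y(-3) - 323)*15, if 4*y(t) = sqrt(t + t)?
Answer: -4845 + 15*I*sqrt(6)/4 ≈ -4845.0 + 9.1856*I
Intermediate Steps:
y(t) = sqrt(2)*sqrt(t)/4 (y(t) = sqrt(t + t)/4 = sqrt(2*t)/4 = (sqrt(2)*sqrt(t))/4 = sqrt(2)*sqrt(t)/4)
(y(-3) - 323)*15 = (sqrt(2)*sqrt(-3)/4 - 323)*15 = (sqrt(2)*(I*sqrt(3))/4 - 323)*15 = (I*sqrt(6)/4 - 323)*15 = (-323 + I*sqrt(6)/4)*15 = -4845 + 15*I*sqrt(6)/4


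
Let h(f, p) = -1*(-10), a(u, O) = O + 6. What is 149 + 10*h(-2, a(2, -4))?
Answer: 249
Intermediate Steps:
a(u, O) = 6 + O
h(f, p) = 10
149 + 10*h(-2, a(2, -4)) = 149 + 10*10 = 149 + 100 = 249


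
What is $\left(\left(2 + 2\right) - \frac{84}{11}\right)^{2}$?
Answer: $\frac{1600}{121} \approx 13.223$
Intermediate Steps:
$\left(\left(2 + 2\right) - \frac{84}{11}\right)^{2} = \left(4 - \frac{84}{11}\right)^{2} = \left(- \frac{40}{11}\right)^{2} = \frac{1600}{121}$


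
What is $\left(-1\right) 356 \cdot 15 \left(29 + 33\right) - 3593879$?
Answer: $-3924959$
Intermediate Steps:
$\left(-1\right) 356 \cdot 15 \left(29 + 33\right) - 3593879 = - 356 \cdot 15 \cdot 62 - 3593879 = \left(-356\right) 930 - 3593879 = -331080 - 3593879 = -3924959$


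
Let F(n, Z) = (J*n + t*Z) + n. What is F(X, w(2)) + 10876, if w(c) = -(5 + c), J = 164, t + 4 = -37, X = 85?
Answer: 25188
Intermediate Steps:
t = -41 (t = -4 - 37 = -41)
w(c) = -5 - c
F(n, Z) = -41*Z + 165*n (F(n, Z) = (164*n - 41*Z) + n = (-41*Z + 164*n) + n = -41*Z + 165*n)
F(X, w(2)) + 10876 = (-41*(-5 - 1*2) + 165*85) + 10876 = (-41*(-5 - 2) + 14025) + 10876 = (-41*(-7) + 14025) + 10876 = (287 + 14025) + 10876 = 14312 + 10876 = 25188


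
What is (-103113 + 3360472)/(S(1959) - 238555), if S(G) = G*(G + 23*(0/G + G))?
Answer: 3257359/91865789 ≈ 0.035458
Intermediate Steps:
S(G) = 24*G**2 (S(G) = G*(G + 23*(0 + G)) = G*(G + 23*G) = G*(24*G) = 24*G**2)
(-103113 + 3360472)/(S(1959) - 238555) = (-103113 + 3360472)/(24*1959**2 - 238555) = 3257359/(24*3837681 - 238555) = 3257359/(92104344 - 238555) = 3257359/91865789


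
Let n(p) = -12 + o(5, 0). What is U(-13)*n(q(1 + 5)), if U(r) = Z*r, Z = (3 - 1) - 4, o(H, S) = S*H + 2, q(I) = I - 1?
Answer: -260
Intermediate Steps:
q(I) = -1 + I
o(H, S) = 2 + H*S (o(H, S) = H*S + 2 = 2 + H*S)
n(p) = -10 (n(p) = -12 + (2 + 5*0) = -12 + (2 + 0) = -12 + 2 = -10)
Z = -2 (Z = 2 - 4 = -2)
U(r) = -2*r
U(-13)*n(q(1 + 5)) = -2*(-13)*(-10) = 26*(-10) = -260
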